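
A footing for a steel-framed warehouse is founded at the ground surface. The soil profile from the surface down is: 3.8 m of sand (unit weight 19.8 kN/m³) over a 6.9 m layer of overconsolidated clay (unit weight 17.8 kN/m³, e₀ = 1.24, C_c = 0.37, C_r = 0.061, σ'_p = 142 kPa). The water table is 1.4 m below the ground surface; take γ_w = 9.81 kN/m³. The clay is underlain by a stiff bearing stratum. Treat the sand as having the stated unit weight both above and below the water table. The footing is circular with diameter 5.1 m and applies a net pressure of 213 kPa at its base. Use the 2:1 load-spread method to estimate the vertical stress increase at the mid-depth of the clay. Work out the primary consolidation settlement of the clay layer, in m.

Mid-depth of clay below the ground surface: z = 3.8 + 6.9/2 = 7.25 m.
Total vertical stress at mid-clay: σ_v = 19.8×3.8 + 17.8×3.45 = 136.65 kPa.
Pore pressure: u = 9.81×(7.25 − 1.4) = 57.389 kPa.
Initial effective stress: σ'_0 = σ_v − u = 136.65 − 57.389 = 79.261 kPa.
Stress increase at mid-clay by the 2:1 spreading method:
Δσ ≈ qD²/(D+z)² = 213×5.1²/(5.1+7.25)² = 36.323 kPa
Final effective stress: σ'_f = 79.261 + 36.323 = 115.58 kPa.
σ'_f = 115.58 ≤ σ'_p = 142 kPa, so the clay remains overconsolidated and only the recompression index applies:
S_c = C_r·H/(1+e₀)·log₁₀(σ'_f/σ'_0) = 0.061×6.9/2.24×log₁₀(115.58/79.261)
    = 0.1879 × 0.16382 = 0.03078 m

S_c ≈ 0.0308 m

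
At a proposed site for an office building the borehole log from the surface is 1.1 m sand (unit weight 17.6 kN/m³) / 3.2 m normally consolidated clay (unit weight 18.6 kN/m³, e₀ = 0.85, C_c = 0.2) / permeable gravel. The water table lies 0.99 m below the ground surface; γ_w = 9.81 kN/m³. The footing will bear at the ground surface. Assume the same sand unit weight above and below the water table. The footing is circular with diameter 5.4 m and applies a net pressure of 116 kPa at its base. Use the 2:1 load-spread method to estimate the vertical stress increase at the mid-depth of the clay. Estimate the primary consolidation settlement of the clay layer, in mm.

S_c ≈ 143 mm

Mid-depth of clay below the ground surface: z = 1.1 + 3.2/2 = 2.7 m.
Total vertical stress at mid-clay: σ_v = 17.6×1.1 + 18.6×1.6 = 49.12 kPa.
Pore pressure: u = 9.81×(2.7 − 0.99) = 16.775 kPa.
Initial effective stress: σ'_0 = σ_v − u = 49.12 − 16.775 = 32.345 kPa.
Stress increase at mid-clay by the 2:1 spreading method:
Δσ ≈ qD²/(D+z)² = 116×5.4²/(5.4+2.7)² = 51.556 kPa
Final effective stress: σ'_f = σ'_0 + Δσ = 32.345 + 51.556 = 83.901 kPa.
Normally consolidated clay, so the full stress increment lies on the virgin compression line:
S_c = C_c·H/(1+e₀)·log₁₀(σ'_f/σ'_0) = 0.2×3.2/(1+0.85)×log₁₀(83.901/32.345)
    = 0.34595 × 0.41396 = 0.1432 m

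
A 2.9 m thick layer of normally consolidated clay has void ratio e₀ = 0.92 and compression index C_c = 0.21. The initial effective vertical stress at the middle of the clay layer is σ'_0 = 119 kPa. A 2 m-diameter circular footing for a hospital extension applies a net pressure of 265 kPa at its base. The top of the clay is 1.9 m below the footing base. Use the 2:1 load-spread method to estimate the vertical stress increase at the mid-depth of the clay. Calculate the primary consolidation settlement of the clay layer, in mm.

Mid-depth of clay below the footing base: z = 1.9 + 2.9/2 = 3.35 m.
Stress increase at mid-clay by the 2:1 spreading method:
Δσ ≈ qD²/(D+z)² = 265×2²/(2+3.35)² = 37.034 kPa
Final effective stress: σ'_f = σ'_0 + Δσ = 119 + 37.034 = 156.03 kPa.
Normally consolidated clay, so the full stress increment lies on the virgin compression line:
S_c = C_c·H/(1+e₀)·log₁₀(σ'_f/σ'_0) = 0.21×2.9/(1+0.92)×log₁₀(156.03/119)
    = 0.31719 × 0.11766 = 0.03732 m

S_c ≈ 37.3 mm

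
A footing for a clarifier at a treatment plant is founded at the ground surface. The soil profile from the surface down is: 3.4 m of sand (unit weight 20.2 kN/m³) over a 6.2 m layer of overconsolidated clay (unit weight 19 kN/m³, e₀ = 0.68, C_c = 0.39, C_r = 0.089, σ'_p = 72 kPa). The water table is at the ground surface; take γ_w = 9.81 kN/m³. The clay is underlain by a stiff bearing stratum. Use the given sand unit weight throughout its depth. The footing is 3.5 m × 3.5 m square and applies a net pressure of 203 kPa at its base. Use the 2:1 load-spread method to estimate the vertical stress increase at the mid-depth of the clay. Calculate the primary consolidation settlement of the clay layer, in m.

Mid-depth of clay below the ground surface: z = 3.4 + 6.2/2 = 6.5 m.
Total vertical stress at mid-clay: σ_v = 20.2×3.4 + 19×3.1 = 127.58 kPa.
Pore pressure: u = 9.81×(6.5 − 0) = 63.765 kPa.
Initial effective stress: σ'_0 = σ_v − u = 127.58 − 63.765 = 63.815 kPa.
Stress increase at mid-clay by the 2:1 spreading method:
Δσ = qBL/((B+z)(L+z)) = 203×3.5×3.5/((3.5+6.5)(3.5+6.5)) = 24.867 kPa
Final effective stress: σ'_f = 63.815 + 24.867 = 88.682 kPa.
σ'_f = 88.682 > σ'_p = 72 kPa, so the stress path crosses the preconsolidation pressure — recompression up to σ'_p, then virgin compression beyond:
S_c = H/(1+e₀)·[C_r·log₁₀(σ'_p/σ'_0) + C_c·log₁₀(σ'_f/σ'_p)]
    = 6.2/1.68 × [0.089×log₁₀(72/63.815) + 0.39×log₁₀(88.682/72)]
    = 3.6905 × [0.0046645 + 0.035296] = 0.1475 m

S_c ≈ 0.147 m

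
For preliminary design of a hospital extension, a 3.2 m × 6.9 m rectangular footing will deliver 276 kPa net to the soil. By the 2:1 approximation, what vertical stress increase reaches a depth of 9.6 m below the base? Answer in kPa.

Δσ_z ≈ 28.9 kPa

By the 2:1 method the load spreads at 1 horizontal : 2 vertical, so at depth z the loaded area has grown by z in each plan dimension:
Δσ = qBL/((B+z)(L+z)) = 276×3.2×6.9/((3.2+9.6)(6.9+9.6)) = 28.855 kPa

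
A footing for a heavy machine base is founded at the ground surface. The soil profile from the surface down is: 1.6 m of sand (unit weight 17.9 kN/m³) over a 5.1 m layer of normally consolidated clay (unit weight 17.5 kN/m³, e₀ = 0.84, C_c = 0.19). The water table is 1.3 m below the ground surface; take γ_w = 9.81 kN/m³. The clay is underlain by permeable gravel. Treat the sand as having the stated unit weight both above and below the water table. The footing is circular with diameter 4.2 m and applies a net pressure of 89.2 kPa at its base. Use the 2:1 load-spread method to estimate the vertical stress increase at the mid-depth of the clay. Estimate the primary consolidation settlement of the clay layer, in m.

Mid-depth of clay below the ground surface: z = 1.6 + 5.1/2 = 4.15 m.
Total vertical stress at mid-clay: σ_v = 17.9×1.6 + 17.5×2.55 = 73.265 kPa.
Pore pressure: u = 9.81×(4.15 − 1.3) = 27.959 kPa.
Initial effective stress: σ'_0 = σ_v − u = 73.265 − 27.959 = 45.306 kPa.
Stress increase at mid-clay by the 2:1 spreading method:
Δσ ≈ qD²/(D+z)² = 89.2×4.2²/(4.2+4.15)² = 22.568 kPa
Final effective stress: σ'_f = σ'_0 + Δσ = 45.306 + 22.568 = 67.874 kPa.
Normally consolidated clay, so the full stress increment lies on the virgin compression line:
S_c = C_c·H/(1+e₀)·log₁₀(σ'_f/σ'_0) = 0.19×5.1/(1+0.84)×log₁₀(67.874/45.306)
    = 0.52663 × 0.17555 = 0.09245 m

S_c ≈ 0.0924 m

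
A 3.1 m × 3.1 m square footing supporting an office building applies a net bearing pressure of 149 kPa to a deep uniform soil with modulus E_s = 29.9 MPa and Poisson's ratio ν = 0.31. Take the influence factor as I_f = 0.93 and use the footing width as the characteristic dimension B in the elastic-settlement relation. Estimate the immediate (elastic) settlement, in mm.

S_e ≈ 13 mm

Immediate (elastic) settlement: S_e = q·B·(1−ν²)/E_s · I_f.
E_s = 29.9 MPa = 29900 kPa.
S_e = 149 × 3.1 × (1 − 0.31²) / 29900 × 0.93
    = 149 × 3.1 × 0.9039 / 29900 × 0.93
    = 0.01299 m = 12.99 mm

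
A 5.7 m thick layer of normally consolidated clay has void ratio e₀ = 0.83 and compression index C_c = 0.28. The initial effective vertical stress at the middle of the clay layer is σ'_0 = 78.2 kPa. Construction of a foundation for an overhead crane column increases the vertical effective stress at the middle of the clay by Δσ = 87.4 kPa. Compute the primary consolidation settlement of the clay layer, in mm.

Final effective stress: σ'_f = σ'_0 + Δσ = 78.2 + 87.4 = 165.6 kPa.
Normally consolidated clay, so the full stress increment lies on the virgin compression line:
S_c = C_c·H/(1+e₀)·log₁₀(σ'_f/σ'_0) = 0.28×5.7/(1+0.83)×log₁₀(165.6/78.2)
    = 0.87213 × 0.32585 = 0.2842 m

S_c ≈ 284 mm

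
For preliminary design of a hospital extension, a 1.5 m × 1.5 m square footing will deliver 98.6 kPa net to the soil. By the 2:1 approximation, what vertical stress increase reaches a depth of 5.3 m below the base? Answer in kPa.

By the 2:1 method the load spreads at 1 horizontal : 2 vertical, so at depth z the loaded area has grown by z in each plan dimension:
Δσ = qBL/((B+z)(L+z)) = 98.6×1.5×1.5/((1.5+5.3)(1.5+5.3)) = 4.7978 kPa

Δσ_z ≈ 4.8 kPa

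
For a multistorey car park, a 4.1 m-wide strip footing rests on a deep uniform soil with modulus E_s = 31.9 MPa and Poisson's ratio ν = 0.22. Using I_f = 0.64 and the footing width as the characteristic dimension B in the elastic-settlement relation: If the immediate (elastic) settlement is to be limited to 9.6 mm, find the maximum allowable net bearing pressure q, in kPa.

E_s = 31.9 MPa = 31900 kPa.
S_e = q·B·(1−ν²)/E_s · I_f  ⇒  q = S_e·E_s / (B·(1−ν²)·I_f).
q = 0.0096 × 31900 / (4.1 × 0.9516 × 0.64) = 122.6 kPa

q ≈ 123 kPa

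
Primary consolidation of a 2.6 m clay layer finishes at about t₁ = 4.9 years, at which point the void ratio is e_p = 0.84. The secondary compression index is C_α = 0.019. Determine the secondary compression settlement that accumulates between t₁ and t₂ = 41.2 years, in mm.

Secondary compression: S_s = C_α·H/(1+e_p)·log₁₀(t₂/t₁)
S_s = 0.019×2.6/(1+0.84)×log₁₀(41.2/4.9)
    = 0.02685 × 0.9247 = 0.02483 m

S_s ≈ 24.8 mm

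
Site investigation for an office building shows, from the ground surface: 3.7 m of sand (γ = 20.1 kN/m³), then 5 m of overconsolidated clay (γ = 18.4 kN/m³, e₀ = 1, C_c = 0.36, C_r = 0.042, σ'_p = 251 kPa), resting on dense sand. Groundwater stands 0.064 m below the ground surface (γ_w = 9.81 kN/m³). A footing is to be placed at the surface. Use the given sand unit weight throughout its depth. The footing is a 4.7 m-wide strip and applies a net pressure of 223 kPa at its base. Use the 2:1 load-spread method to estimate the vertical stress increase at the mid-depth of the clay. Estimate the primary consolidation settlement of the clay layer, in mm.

S_c ≈ 43.5 mm

Mid-depth of clay below the ground surface: z = 3.7 + 5/2 = 6.2 m.
Total vertical stress at mid-clay: σ_v = 20.1×3.7 + 18.4×2.5 = 120.37 kPa.
Pore pressure: u = 9.81×(6.2 − 0.064) = 60.194 kPa.
Initial effective stress: σ'_0 = σ_v − u = 120.37 − 60.194 = 60.176 kPa.
Stress increase at mid-clay by the 2:1 spreading method:
Δσ = qB/(B+z) = 223×4.7/(4.7+6.2) = 96.156 kPa
Final effective stress: σ'_f = 60.176 + 96.156 = 156.33 kPa.
σ'_f = 156.33 ≤ σ'_p = 251 kPa, so the clay remains overconsolidated and only the recompression index applies:
S_c = C_r·H/(1+e₀)·log₁₀(σ'_f/σ'_0) = 0.042×5/2×log₁₀(156.33/60.176)
    = 0.105 × 0.41462 = 0.04354 m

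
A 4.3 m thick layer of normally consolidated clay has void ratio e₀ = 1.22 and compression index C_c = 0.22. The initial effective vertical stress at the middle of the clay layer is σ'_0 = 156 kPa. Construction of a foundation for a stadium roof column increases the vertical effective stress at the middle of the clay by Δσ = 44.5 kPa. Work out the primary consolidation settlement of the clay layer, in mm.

Final effective stress: σ'_f = σ'_0 + Δσ = 156 + 44.5 = 200.5 kPa.
Normally consolidated clay, so the full stress increment lies on the virgin compression line:
S_c = C_c·H/(1+e₀)·log₁₀(σ'_f/σ'_0) = 0.22×4.3/(1+1.22)×log₁₀(200.5/156)
    = 0.42613 × 0.10899 = 0.04644 m

S_c ≈ 46.4 mm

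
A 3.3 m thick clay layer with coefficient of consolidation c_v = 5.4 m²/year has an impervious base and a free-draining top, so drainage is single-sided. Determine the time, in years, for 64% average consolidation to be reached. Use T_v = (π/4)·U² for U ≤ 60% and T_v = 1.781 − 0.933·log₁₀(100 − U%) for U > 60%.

t ≈ 0.663 years

Drainage path length: H_d = H = 3.3 m (single drainage).
U > 60%: T_v = 1.781 − 0.933·log₁₀(100 − 64) = 0.32897.
t = T_v·H_d²/c_v = 0.32897×3.3²/5.4 = 0.6634 years.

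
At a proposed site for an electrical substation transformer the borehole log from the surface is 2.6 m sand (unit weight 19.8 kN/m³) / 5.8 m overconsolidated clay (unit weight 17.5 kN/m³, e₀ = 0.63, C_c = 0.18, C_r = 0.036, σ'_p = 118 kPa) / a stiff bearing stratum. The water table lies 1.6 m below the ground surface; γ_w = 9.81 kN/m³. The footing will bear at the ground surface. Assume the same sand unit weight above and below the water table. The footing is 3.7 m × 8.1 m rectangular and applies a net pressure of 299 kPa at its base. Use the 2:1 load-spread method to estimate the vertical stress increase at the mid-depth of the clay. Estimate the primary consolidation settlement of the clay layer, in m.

Mid-depth of clay below the ground surface: z = 2.6 + 5.8/2 = 5.5 m.
Total vertical stress at mid-clay: σ_v = 19.8×2.6 + 17.5×2.9 = 102.23 kPa.
Pore pressure: u = 9.81×(5.5 − 1.6) = 38.259 kPa.
Initial effective stress: σ'_0 = σ_v − u = 102.23 − 38.259 = 63.971 kPa.
Stress increase at mid-clay by the 2:1 spreading method:
Δσ = qBL/((B+z)(L+z)) = 299×3.7×8.1/((3.7+5.5)(8.1+5.5)) = 71.619 kPa
Final effective stress: σ'_f = 63.971 + 71.619 = 135.59 kPa.
σ'_f = 135.59 > σ'_p = 118 kPa, so the stress path crosses the preconsolidation pressure — recompression up to σ'_p, then virgin compression beyond:
S_c = H/(1+e₀)·[C_r·log₁₀(σ'_p/σ'_0) + C_c·log₁₀(σ'_f/σ'_p)]
    = 5.8/1.63 × [0.036×log₁₀(118/63.971) + 0.18×log₁₀(135.59/118)]
    = 3.5583 × [0.0095724 + 0.010862] = 0.07271 m

S_c ≈ 0.0727 m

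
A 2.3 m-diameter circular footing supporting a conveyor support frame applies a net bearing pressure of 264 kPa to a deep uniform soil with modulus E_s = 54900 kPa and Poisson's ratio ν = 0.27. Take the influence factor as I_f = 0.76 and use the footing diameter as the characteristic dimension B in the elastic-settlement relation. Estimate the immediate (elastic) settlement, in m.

S_e ≈ 0.00779 m

Immediate (elastic) settlement: S_e = q·B·(1−ν²)/E_s · I_f.
S_e = 264 × 2.3 × (1 − 0.27²) / 54900 × 0.76
    = 264 × 2.3 × 0.9271 / 54900 × 0.76
    = 0.007793 m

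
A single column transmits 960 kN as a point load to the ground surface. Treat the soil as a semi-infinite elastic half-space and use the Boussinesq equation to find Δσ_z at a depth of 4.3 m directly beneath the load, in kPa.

Δσ_z ≈ 24.8 kPa

Boussinesq vertical stress below a point load on an elastic half-space:
Δσ_z = 3P/(2πz²) · [1 + (r/z)²]^(−5/2)
r/z = 0/4.3 = 0; [1+(r/z)²]^(−5/2) = 1.
Δσ_z = 3×960/(2π×4.3²) × 1 = 24.79 × 1 = 24.79 kPa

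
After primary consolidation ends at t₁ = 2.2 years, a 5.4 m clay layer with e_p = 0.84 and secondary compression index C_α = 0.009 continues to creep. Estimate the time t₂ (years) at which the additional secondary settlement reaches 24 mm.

S_s = C_α·H/(1+e_p)·log₁₀(t₂/t₁) ⇒ log₁₀(t₂/t₁) = S_s·(1+e_p)/(C_α·H).
log₁₀(t₂/t₁) = 0.024 × (1+0.84) / (0.009×5.4) = 0.9086
t₂ = t₁ × 10^0.9086 = 2.2 × 8.103 = 17.83 years

t₂ ≈ 17.8 years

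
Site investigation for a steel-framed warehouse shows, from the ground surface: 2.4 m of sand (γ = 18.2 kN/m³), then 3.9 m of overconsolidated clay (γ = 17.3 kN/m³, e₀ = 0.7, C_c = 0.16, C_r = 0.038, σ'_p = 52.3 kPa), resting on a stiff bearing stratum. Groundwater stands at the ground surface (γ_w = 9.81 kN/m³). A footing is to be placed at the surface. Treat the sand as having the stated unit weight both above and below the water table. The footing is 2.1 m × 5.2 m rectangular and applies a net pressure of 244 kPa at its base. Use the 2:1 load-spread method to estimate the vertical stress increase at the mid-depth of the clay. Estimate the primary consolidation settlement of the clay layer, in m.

Mid-depth of clay below the ground surface: z = 2.4 + 3.9/2 = 4.35 m.
Total vertical stress at mid-clay: σ_v = 18.2×2.4 + 17.3×1.95 = 77.415 kPa.
Pore pressure: u = 9.81×(4.35 − 0) = 42.673 kPa.
Initial effective stress: σ'_0 = σ_v − u = 77.415 − 42.673 = 34.742 kPa.
Stress increase at mid-clay by the 2:1 spreading method:
Δσ = qBL/((B+z)(L+z)) = 244×2.1×5.2/((2.1+4.35)(5.2+4.35)) = 43.256 kPa
Final effective stress: σ'_f = 34.742 + 43.256 = 77.998 kPa.
σ'_f = 77.998 > σ'_p = 52.3 kPa, so the stress path crosses the preconsolidation pressure — recompression up to σ'_p, then virgin compression beyond:
S_c = H/(1+e₀)·[C_r·log₁₀(σ'_p/σ'_0) + C_c·log₁₀(σ'_f/σ'_p)]
    = 3.9/1.7 × [0.038×log₁₀(52.3/34.742) + 0.16×log₁₀(77.998/52.3)]
    = 2.2941 × [0.0067506 + 0.027773] = 0.0792 m

S_c ≈ 0.0792 m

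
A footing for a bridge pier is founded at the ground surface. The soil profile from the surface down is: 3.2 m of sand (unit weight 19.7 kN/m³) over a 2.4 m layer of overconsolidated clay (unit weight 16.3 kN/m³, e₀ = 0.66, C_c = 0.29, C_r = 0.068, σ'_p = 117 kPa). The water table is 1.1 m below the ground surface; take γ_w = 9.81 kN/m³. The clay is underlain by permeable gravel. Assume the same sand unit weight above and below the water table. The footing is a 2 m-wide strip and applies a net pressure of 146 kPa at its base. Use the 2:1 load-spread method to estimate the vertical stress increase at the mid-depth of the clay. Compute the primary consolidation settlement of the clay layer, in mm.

S_c ≈ 27.6 mm

Mid-depth of clay below the ground surface: z = 3.2 + 2.4/2 = 4.4 m.
Total vertical stress at mid-clay: σ_v = 19.7×3.2 + 16.3×1.2 = 82.6 kPa.
Pore pressure: u = 9.81×(4.4 − 1.1) = 32.373 kPa.
Initial effective stress: σ'_0 = σ_v − u = 82.6 − 32.373 = 50.227 kPa.
Stress increase at mid-clay by the 2:1 spreading method:
Δσ = qB/(B+z) = 146×2/(2+4.4) = 45.625 kPa
Final effective stress: σ'_f = 50.227 + 45.625 = 95.852 kPa.
σ'_f = 95.852 ≤ σ'_p = 117 kPa, so the clay remains overconsolidated and only the recompression index applies:
S_c = C_r·H/(1+e₀)·log₁₀(σ'_f/σ'_0) = 0.068×2.4/1.66×log₁₀(95.852/50.227)
    = 0.098314 × 0.28066 = 0.02759 m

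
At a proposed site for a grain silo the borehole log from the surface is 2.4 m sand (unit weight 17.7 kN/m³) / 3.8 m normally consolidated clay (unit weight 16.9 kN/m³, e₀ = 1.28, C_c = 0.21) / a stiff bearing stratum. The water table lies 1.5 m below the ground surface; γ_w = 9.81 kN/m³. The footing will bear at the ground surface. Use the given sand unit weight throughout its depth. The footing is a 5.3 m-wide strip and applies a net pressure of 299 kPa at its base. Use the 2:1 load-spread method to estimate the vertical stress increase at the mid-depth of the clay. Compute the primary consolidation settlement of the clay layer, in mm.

Mid-depth of clay below the ground surface: z = 2.4 + 3.8/2 = 4.3 m.
Total vertical stress at mid-clay: σ_v = 17.7×2.4 + 16.9×1.9 = 74.59 kPa.
Pore pressure: u = 9.81×(4.3 − 1.5) = 27.468 kPa.
Initial effective stress: σ'_0 = σ_v − u = 74.59 − 27.468 = 47.122 kPa.
Stress increase at mid-clay by the 2:1 spreading method:
Δσ = qB/(B+z) = 299×5.3/(5.3+4.3) = 165.07 kPa
Final effective stress: σ'_f = σ'_0 + Δσ = 47.122 + 165.07 = 212.19 kPa.
Normally consolidated clay, so the full stress increment lies on the virgin compression line:
S_c = C_c·H/(1+e₀)·log₁₀(σ'_f/σ'_0) = 0.21×3.8/(1+1.28)×log₁₀(212.19/47.122)
    = 0.35 × 0.6535 = 0.2287 m

S_c ≈ 229 mm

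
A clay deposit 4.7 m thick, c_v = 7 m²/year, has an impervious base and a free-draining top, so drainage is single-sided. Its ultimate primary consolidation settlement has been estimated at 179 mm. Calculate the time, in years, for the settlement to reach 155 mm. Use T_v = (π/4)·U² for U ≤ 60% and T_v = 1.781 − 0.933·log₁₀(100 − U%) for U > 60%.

t ≈ 2.3 years

Drainage path length: H_d = H = 4.7 m (single drainage).
U = S(t)/S_ult = 155/179 = 0.8659.
U > 60%: T_v = 1.781 − 0.933·log₁₀(100 − 86.592) = 0.72917.
t = T_v·H_d²/c_v = 0.72917×4.7²/7 = 2.301 years.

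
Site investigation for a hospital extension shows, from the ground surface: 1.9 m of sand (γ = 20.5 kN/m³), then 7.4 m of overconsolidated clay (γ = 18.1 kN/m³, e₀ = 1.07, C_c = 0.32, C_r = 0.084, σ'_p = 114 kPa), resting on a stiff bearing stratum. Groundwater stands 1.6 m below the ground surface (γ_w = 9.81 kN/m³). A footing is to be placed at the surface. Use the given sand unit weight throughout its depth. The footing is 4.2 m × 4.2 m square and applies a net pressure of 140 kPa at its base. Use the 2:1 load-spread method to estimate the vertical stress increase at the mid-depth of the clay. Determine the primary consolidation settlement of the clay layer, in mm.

S_c ≈ 42.5 mm

Mid-depth of clay below the ground surface: z = 1.9 + 7.4/2 = 5.6 m.
Total vertical stress at mid-clay: σ_v = 20.5×1.9 + 18.1×3.7 = 105.92 kPa.
Pore pressure: u = 9.81×(5.6 − 1.6) = 39.24 kPa.
Initial effective stress: σ'_0 = σ_v − u = 105.92 − 39.24 = 66.68 kPa.
Stress increase at mid-clay by the 2:1 spreading method:
Δσ = qBL/((B+z)(L+z)) = 140×4.2×4.2/((4.2+5.6)(4.2+5.6)) = 25.714 kPa
Final effective stress: σ'_f = 66.68 + 25.714 = 92.394 kPa.
σ'_f = 92.394 ≤ σ'_p = 114 kPa, so the clay remains overconsolidated and only the recompression index applies:
S_c = C_r·H/(1+e₀)·log₁₀(σ'_f/σ'_0) = 0.084×7.4/2.07×log₁₀(92.394/66.68)
    = 0.30029 × 0.14165 = 0.04254 m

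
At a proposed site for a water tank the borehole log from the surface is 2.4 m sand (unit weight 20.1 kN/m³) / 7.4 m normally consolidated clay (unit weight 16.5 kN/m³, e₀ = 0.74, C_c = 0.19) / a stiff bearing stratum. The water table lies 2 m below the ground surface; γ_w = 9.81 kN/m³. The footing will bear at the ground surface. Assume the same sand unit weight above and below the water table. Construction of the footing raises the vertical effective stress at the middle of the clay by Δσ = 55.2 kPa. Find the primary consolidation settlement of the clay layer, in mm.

S_c ≈ 206 mm

Mid-depth of clay below the ground surface: z = 2.4 + 7.4/2 = 6.1 m.
Total vertical stress at mid-clay: σ_v = 20.1×2.4 + 16.5×3.7 = 109.29 kPa.
Pore pressure: u = 9.81×(6.1 − 2) = 40.221 kPa.
Initial effective stress: σ'_0 = σ_v − u = 109.29 − 40.221 = 69.069 kPa.
Final effective stress: σ'_f = σ'_0 + Δσ = 69.069 + 55.2 = 124.27 kPa.
Normally consolidated clay, so the full stress increment lies on the virgin compression line:
S_c = C_c·H/(1+e₀)·log₁₀(σ'_f/σ'_0) = 0.19×7.4/(1+0.74)×log₁₀(124.27/69.069)
    = 0.80805 × 0.25508 = 0.2061 m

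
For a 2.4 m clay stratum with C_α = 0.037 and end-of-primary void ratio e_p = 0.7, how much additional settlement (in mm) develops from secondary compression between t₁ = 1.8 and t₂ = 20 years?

S_s ≈ 54.6 mm

Secondary compression: S_s = C_α·H/(1+e_p)·log₁₀(t₂/t₁)
S_s = 0.037×2.4/(1+0.7)×log₁₀(20/1.8)
    = 0.05224 × 1.046 = 0.05463 m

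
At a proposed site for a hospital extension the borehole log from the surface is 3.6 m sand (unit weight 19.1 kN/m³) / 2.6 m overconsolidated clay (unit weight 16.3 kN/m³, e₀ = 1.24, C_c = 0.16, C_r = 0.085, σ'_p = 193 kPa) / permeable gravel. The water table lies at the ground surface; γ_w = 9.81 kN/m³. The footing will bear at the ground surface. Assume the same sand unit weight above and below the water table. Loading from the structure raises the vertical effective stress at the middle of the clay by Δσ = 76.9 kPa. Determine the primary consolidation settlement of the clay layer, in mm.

Mid-depth of clay below the ground surface: z = 3.6 + 2.6/2 = 4.9 m.
Total vertical stress at mid-clay: σ_v = 19.1×3.6 + 16.3×1.3 = 89.95 kPa.
Pore pressure: u = 9.81×(4.9 − 0) = 48.069 kPa.
Initial effective stress: σ'_0 = σ_v − u = 89.95 − 48.069 = 41.881 kPa.
Final effective stress: σ'_f = 41.881 + 76.9 = 118.78 kPa.
σ'_f = 118.78 ≤ σ'_p = 193 kPa, so the clay remains overconsolidated and only the recompression index applies:
S_c = C_r·H/(1+e₀)·log₁₀(σ'_f/σ'_0) = 0.085×2.6/2.24×log₁₀(118.78/41.881)
    = 0.09866 × 0.45273 = 0.04467 m

S_c ≈ 44.7 mm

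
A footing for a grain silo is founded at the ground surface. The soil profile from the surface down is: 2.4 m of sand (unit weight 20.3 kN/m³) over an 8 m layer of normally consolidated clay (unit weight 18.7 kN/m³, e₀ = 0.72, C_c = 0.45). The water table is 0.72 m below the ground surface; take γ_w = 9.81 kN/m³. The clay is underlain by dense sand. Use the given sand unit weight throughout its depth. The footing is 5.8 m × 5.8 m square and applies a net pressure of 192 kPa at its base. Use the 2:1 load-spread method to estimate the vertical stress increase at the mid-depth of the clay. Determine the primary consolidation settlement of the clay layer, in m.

Mid-depth of clay below the ground surface: z = 2.4 + 8/2 = 6.4 m.
Total vertical stress at mid-clay: σ_v = 20.3×2.4 + 18.7×4 = 123.52 kPa.
Pore pressure: u = 9.81×(6.4 − 0.72) = 55.721 kPa.
Initial effective stress: σ'_0 = σ_v − u = 123.52 − 55.721 = 67.799 kPa.
Stress increase at mid-clay by the 2:1 spreading method:
Δσ = qBL/((B+z)(L+z)) = 192×5.8×5.8/((5.8+6.4)(5.8+6.4)) = 43.395 kPa
Final effective stress: σ'_f = σ'_0 + Δσ = 67.799 + 43.395 = 111.19 kPa.
Normally consolidated clay, so the full stress increment lies on the virgin compression line:
S_c = C_c·H/(1+e₀)·log₁₀(σ'_f/σ'_0) = 0.45×8/(1+0.72)×log₁₀(111.19/67.799)
    = 2.093 × 0.21484 = 0.4497 m

S_c ≈ 0.45 m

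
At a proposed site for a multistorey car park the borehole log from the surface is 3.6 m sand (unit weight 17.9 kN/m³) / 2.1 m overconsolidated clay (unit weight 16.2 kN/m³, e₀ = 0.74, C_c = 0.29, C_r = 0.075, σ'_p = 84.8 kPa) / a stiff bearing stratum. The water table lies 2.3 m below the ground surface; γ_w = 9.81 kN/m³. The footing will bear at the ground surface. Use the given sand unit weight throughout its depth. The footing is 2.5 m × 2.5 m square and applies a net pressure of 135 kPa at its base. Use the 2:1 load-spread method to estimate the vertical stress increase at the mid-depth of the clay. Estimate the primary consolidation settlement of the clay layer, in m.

Mid-depth of clay below the ground surface: z = 3.6 + 2.1/2 = 4.65 m.
Total vertical stress at mid-clay: σ_v = 17.9×3.6 + 16.2×1.05 = 81.45 kPa.
Pore pressure: u = 9.81×(4.65 − 2.3) = 23.054 kPa.
Initial effective stress: σ'_0 = σ_v − u = 81.45 − 23.054 = 58.396 kPa.
Stress increase at mid-clay by the 2:1 spreading method:
Δσ = qBL/((B+z)(L+z)) = 135×2.5×2.5/((2.5+4.65)(2.5+4.65)) = 16.504 kPa
Final effective stress: σ'_f = 58.396 + 16.504 = 74.9 kPa.
σ'_f = 74.9 ≤ σ'_p = 84.8 kPa, so the clay remains overconsolidated and only the recompression index applies:
S_c = C_r·H/(1+e₀)·log₁₀(σ'_f/σ'_0) = 0.075×2.1/1.74×log₁₀(74.9/58.396)
    = 0.090518 × 0.1081 = 0.009785 m

S_c ≈ 0.00978 m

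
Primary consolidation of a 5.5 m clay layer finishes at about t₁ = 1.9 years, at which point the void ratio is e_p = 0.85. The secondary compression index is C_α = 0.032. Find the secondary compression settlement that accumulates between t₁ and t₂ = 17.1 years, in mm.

Secondary compression: S_s = C_α·H/(1+e_p)·log₁₀(t₂/t₁)
S_s = 0.032×5.5/(1+0.85)×log₁₀(17.1/1.9)
    = 0.09514 × 0.9542 = 0.09078 m

S_s ≈ 90.8 mm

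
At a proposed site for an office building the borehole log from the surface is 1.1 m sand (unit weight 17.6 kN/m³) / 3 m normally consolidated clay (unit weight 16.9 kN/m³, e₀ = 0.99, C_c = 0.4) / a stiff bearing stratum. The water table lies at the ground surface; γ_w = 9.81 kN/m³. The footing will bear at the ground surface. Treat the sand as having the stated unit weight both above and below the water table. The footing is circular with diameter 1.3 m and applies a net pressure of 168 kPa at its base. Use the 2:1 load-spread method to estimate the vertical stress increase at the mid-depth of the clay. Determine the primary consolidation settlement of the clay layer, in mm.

S_c ≈ 178 mm

Mid-depth of clay below the ground surface: z = 1.1 + 3/2 = 2.6 m.
Total vertical stress at mid-clay: σ_v = 17.6×1.1 + 16.9×1.5 = 44.71 kPa.
Pore pressure: u = 9.81×(2.6 − 0) = 25.506 kPa.
Initial effective stress: σ'_0 = σ_v − u = 44.71 − 25.506 = 19.204 kPa.
Stress increase at mid-clay by the 2:1 spreading method:
Δσ ≈ qD²/(D+z)² = 168×1.3²/(1.3+2.6)² = 18.667 kPa
Final effective stress: σ'_f = σ'_0 + Δσ = 19.204 + 18.667 = 37.871 kPa.
Normally consolidated clay, so the full stress increment lies on the virgin compression line:
S_c = C_c·H/(1+e₀)·log₁₀(σ'_f/σ'_0) = 0.4×3/(1+0.99)×log₁₀(37.871/19.204)
    = 0.60302 × 0.29492 = 0.1778 m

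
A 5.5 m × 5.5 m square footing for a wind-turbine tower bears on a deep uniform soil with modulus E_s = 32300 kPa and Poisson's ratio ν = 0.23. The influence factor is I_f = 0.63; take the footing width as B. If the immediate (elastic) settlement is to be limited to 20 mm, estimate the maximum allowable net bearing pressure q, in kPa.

S_e = q·B·(1−ν²)/E_s · I_f  ⇒  q = S_e·E_s / (B·(1−ν²)·I_f).
q = 0.02 × 32300 / (5.5 × 0.9471 × 0.63) = 196.8 kPa

q ≈ 197 kPa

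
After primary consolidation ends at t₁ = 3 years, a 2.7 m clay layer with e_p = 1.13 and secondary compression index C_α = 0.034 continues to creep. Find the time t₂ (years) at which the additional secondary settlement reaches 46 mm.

t₂ ≈ 35 years

S_s = C_α·H/(1+e_p)·log₁₀(t₂/t₁) ⇒ log₁₀(t₂/t₁) = S_s·(1+e_p)/(C_α·H).
log₁₀(t₂/t₁) = 0.046 × (1+1.13) / (0.034×2.7) = 1.067
t₂ = t₁ × 10^1.067 = 3 × 11.68 = 35.03 years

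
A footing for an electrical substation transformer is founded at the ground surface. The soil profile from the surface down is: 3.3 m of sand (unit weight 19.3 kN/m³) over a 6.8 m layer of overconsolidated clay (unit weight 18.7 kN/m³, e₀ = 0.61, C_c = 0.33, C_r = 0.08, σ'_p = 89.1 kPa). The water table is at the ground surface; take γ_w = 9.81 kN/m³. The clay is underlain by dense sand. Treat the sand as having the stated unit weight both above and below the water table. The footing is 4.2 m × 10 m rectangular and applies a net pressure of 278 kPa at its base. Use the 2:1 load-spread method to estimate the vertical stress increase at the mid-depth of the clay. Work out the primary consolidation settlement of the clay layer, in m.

Mid-depth of clay below the ground surface: z = 3.3 + 6.8/2 = 6.7 m.
Total vertical stress at mid-clay: σ_v = 19.3×3.3 + 18.7×3.4 = 127.27 kPa.
Pore pressure: u = 9.81×(6.7 − 0) = 65.727 kPa.
Initial effective stress: σ'_0 = σ_v − u = 127.27 − 65.727 = 61.543 kPa.
Stress increase at mid-clay by the 2:1 spreading method:
Δσ = qBL/((B+z)(L+z)) = 278×4.2×10/((4.2+6.7)(10+6.7)) = 64.143 kPa
Final effective stress: σ'_f = 61.543 + 64.143 = 125.69 kPa.
σ'_f = 125.69 > σ'_p = 89.1 kPa, so the stress path crosses the preconsolidation pressure — recompression up to σ'_p, then virgin compression beyond:
S_c = H/(1+e₀)·[C_r·log₁₀(σ'_p/σ'_0) + C_c·log₁₀(σ'_f/σ'_p)]
    = 6.8/1.61 × [0.08×log₁₀(89.1/61.543) + 0.33×log₁₀(125.69/89.1)]
    = 4.2236 × [0.012856 + 0.04931] = 0.2626 m

S_c ≈ 0.263 m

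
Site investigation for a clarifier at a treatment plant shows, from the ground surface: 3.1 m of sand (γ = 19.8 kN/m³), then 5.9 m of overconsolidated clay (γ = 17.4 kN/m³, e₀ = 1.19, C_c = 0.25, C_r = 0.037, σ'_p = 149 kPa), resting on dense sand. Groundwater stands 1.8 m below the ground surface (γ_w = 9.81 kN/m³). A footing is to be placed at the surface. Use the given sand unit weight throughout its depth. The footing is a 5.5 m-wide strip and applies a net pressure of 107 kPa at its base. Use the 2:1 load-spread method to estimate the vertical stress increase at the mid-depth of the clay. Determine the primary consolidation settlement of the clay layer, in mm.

S_c ≈ 23.4 mm

Mid-depth of clay below the ground surface: z = 3.1 + 5.9/2 = 6.05 m.
Total vertical stress at mid-clay: σ_v = 19.8×3.1 + 17.4×2.95 = 112.71 kPa.
Pore pressure: u = 9.81×(6.05 − 1.8) = 41.693 kPa.
Initial effective stress: σ'_0 = σ_v − u = 112.71 − 41.693 = 71.017 kPa.
Stress increase at mid-clay by the 2:1 spreading method:
Δσ = qB/(B+z) = 107×5.5/(5.5+6.05) = 50.952 kPa
Final effective stress: σ'_f = 71.017 + 50.952 = 121.97 kPa.
σ'_f = 121.97 ≤ σ'_p = 149 kPa, so the clay remains overconsolidated and only the recompression index applies:
S_c = C_r·H/(1+e₀)·log₁₀(σ'_f/σ'_0) = 0.037×5.9/2.19×log₁₀(121.97/71.017)
    = 0.099682 × 0.23489 = 0.02341 m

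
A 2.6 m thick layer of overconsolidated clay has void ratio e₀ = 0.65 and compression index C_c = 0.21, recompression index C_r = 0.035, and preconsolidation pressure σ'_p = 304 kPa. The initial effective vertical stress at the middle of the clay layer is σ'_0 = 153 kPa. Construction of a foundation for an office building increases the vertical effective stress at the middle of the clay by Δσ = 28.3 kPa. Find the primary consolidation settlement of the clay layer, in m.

Final effective stress: σ'_f = 153 + 28.3 = 181.3 kPa.
σ'_f = 181.3 ≤ σ'_p = 304 kPa, so the clay remains overconsolidated and only the recompression index applies:
S_c = C_r·H/(1+e₀)·log₁₀(σ'_f/σ'_0) = 0.035×2.6/1.65×log₁₀(181.3/153)
    = 0.055153 × 0.073706 = 0.004065 m

S_c ≈ 0.00407 m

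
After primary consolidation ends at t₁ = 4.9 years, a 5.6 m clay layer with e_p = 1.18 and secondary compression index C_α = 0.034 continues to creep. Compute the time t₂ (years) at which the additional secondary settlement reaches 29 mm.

t₂ ≈ 10.5 years

S_s = C_α·H/(1+e_p)·log₁₀(t₂/t₁) ⇒ log₁₀(t₂/t₁) = S_s·(1+e_p)/(C_α·H).
log₁₀(t₂/t₁) = 0.029 × (1+1.18) / (0.034×5.6) = 0.332
t₂ = t₁ × 10^0.332 = 4.9 × 2.148 = 10.53 years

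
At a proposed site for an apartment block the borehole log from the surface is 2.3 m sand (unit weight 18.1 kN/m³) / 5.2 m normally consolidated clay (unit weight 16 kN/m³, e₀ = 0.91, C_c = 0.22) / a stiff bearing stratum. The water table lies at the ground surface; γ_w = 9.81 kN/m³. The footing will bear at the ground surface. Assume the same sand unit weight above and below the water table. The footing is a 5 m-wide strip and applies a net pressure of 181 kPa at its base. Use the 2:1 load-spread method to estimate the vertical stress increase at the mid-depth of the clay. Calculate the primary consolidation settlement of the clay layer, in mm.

S_c ≈ 333 mm

Mid-depth of clay below the ground surface: z = 2.3 + 5.2/2 = 4.9 m.
Total vertical stress at mid-clay: σ_v = 18.1×2.3 + 16×2.6 = 83.23 kPa.
Pore pressure: u = 9.81×(4.9 − 0) = 48.069 kPa.
Initial effective stress: σ'_0 = σ_v − u = 83.23 − 48.069 = 35.161 kPa.
Stress increase at mid-clay by the 2:1 spreading method:
Δσ = qB/(B+z) = 181×5/(5+4.9) = 91.414 kPa
Final effective stress: σ'_f = σ'_0 + Δσ = 35.161 + 91.414 = 126.58 kPa.
Normally consolidated clay, so the full stress increment lies on the virgin compression line:
S_c = C_c·H/(1+e₀)·log₁₀(σ'_f/σ'_0) = 0.22×5.2/(1+0.91)×log₁₀(126.58/35.161)
    = 0.59895 × 0.5563 = 0.3332 m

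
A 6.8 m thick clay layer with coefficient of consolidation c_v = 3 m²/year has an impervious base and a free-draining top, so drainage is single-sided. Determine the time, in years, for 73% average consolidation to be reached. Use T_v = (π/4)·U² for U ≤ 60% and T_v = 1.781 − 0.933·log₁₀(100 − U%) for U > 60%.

Drainage path length: H_d = H = 6.8 m (single drainage).
U > 60%: T_v = 1.781 − 0.933·log₁₀(100 − 73) = 0.44554.
t = T_v·H_d²/c_v = 0.44554×6.8²/3 = 6.867 years.

t ≈ 6.87 years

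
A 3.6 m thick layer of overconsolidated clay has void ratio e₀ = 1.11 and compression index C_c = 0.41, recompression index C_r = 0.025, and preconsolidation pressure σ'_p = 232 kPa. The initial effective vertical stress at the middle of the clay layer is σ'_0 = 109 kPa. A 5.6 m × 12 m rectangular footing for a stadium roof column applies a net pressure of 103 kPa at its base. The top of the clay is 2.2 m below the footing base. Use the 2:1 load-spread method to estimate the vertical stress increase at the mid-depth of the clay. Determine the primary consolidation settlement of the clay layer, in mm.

Mid-depth of clay below the footing base: z = 2.2 + 3.6/2 = 4 m.
Stress increase at mid-clay by the 2:1 spreading method:
Δσ = qBL/((B+z)(L+z)) = 103×5.6×12/((5.6+4)(12+4)) = 45.062 kPa
Final effective stress: σ'_f = 109 + 45.062 = 154.06 kPa.
σ'_f = 154.06 ≤ σ'_p = 232 kPa, so the clay remains overconsolidated and only the recompression index applies:
S_c = C_r·H/(1+e₀)·log₁₀(σ'_f/σ'_0) = 0.025×3.6/2.11×log₁₀(154.06/109)
    = 0.042655 × 0.15026 = 0.006409 m

S_c ≈ 6.41 mm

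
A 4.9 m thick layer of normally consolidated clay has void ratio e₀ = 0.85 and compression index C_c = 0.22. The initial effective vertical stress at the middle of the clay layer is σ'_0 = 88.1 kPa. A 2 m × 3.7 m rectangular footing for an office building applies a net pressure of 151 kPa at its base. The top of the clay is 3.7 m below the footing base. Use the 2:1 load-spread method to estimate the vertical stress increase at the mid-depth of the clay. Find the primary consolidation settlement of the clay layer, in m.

Mid-depth of clay below the footing base: z = 3.7 + 4.9/2 = 6.15 m.
Stress increase at mid-clay by the 2:1 spreading method:
Δσ = qBL/((B+z)(L+z)) = 151×2×3.7/((2+6.15)(3.7+6.15)) = 13.919 kPa
Final effective stress: σ'_f = σ'_0 + Δσ = 88.1 + 13.919 = 102.02 kPa.
Normally consolidated clay, so the full stress increment lies on the virgin compression line:
S_c = C_c·H/(1+e₀)·log₁₀(σ'_f/σ'_0) = 0.22×4.9/(1+0.85)×log₁₀(102.02/88.1)
    = 0.5827 × 0.063709 = 0.03712 m

S_c ≈ 0.0371 m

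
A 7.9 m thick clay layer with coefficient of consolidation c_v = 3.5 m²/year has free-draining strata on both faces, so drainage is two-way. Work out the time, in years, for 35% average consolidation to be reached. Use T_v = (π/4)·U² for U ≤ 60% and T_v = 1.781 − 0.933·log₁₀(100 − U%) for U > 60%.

Drainage path length: H_d = H/2 = 3.95 m (double drainage).
U ≤ 60%: T_v = (π/4)·U² = (π/4)×0.35² = 0.096211.
t = T_v·H_d²/c_v = 0.096211×3.95²/3.5 = 0.4289 years.

t ≈ 0.429 years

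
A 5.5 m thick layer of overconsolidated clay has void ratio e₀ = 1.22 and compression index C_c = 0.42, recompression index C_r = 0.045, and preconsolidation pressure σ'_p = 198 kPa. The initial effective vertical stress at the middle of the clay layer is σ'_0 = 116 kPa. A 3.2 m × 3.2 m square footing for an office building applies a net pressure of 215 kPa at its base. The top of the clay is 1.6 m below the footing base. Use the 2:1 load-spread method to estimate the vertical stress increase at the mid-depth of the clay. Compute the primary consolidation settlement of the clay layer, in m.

Mid-depth of clay below the footing base: z = 1.6 + 5.5/2 = 4.35 m.
Stress increase at mid-clay by the 2:1 spreading method:
Δσ = qBL/((B+z)(L+z)) = 215×3.2×3.2/((3.2+4.35)(3.2+4.35)) = 38.623 kPa
Final effective stress: σ'_f = 116 + 38.623 = 154.62 kPa.
σ'_f = 154.62 ≤ σ'_p = 198 kPa, so the clay remains overconsolidated and only the recompression index applies:
S_c = C_r·H/(1+e₀)·log₁₀(σ'_f/σ'_0) = 0.045×5.5/2.22×log₁₀(154.62/116)
    = 0.11149 × 0.12481 = 0.01391 m

S_c ≈ 0.0139 m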